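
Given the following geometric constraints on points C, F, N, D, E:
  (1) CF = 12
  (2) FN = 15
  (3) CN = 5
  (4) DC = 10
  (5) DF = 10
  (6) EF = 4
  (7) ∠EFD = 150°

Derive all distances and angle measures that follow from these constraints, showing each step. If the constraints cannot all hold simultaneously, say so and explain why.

The constraints are consistent.

Step 1: From DF = 10, FE = 4, and ∠DFE = 150°, by the law of cosines:
  DE² = DF² + FE² - 2·DF·FE·cos(150°) = 100 + 16 + 69.28 = 185.3
  DE ≈ 13.61

Step 2: From CD = 10, CF = 12, DF = 10, by the inverse law of cosines:
  cos(∠DCF) = (CD² + CF² - DF²) / (2·CD·CF)
  ∠DCF = 53.13°

Step 3: From CF = 12, CN = 5, FN = 15, by the inverse law of cosines:
  cos(∠FCN) = (CF² + CN² - FN²) / (2·CF·CN)
  ∠FCN = 117.82°

Step 4: From FC = 12, FD = 10, CD = 10, by the inverse law of cosines:
  cos(∠CFD) = (FC² + FD² - CD²) / (2·FC·FD)
  ∠CFD = 53.13°

Step 5: From FC = 12, FN = 15, CN = 5, by the inverse law of cosines:
  cos(∠CFN) = (FC² + FN² - CN²) / (2·FC·FN)
  ∠CFN = 17.15°

Step 6: From NC = 5, NF = 15, CF = 12, by the inverse law of cosines:
  cos(∠CNF) = (NC² + NF² - CF²) / (2·NC·NF)
  ∠CNF = 45.04°

Step 7: From DC = 10, DF = 10, CF = 12, by the inverse law of cosines:
  cos(∠CDF) = (DC² + DF² - CF²) / (2·DC·DF)
  ∠CDF = 73.74°

Step 8: From DE = 13.61, DF = 10, EF = 4, by the inverse law of cosines:
  cos(∠EDF) = (DE² + DF² - EF²) / (2·DE·DF)
  ∠EDF = 8.45°

Step 9: From ED = 13.61, EF = 4, DF = 10, by the inverse law of cosines:
  cos(∠DEF) = (ED² + EF² - DF²) / (2·ED·EF)
  ∠DEF = 21.55°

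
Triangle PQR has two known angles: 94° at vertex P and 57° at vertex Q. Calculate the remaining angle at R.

angle R = 180 - 94 - 57 = 29 degrees.

29 degrees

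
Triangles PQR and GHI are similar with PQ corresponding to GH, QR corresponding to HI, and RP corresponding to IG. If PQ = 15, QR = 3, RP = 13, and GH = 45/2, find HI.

Similar triangles have proportional sides. Setting up the proportion:
GH / PQ = HI / QR
45/2 / 15 = HI / 3
HI = 3 * 45/2 / 15 = 9/2.

9/2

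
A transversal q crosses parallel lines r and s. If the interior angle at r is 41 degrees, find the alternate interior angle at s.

Alternate interior angles are equal: 41 degrees.

41 degrees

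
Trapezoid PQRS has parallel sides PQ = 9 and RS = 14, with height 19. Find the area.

Area of a trapezoid = (base1 + base2) * height / 2
Area = (9 + 14) * 19 / 2
Area = 23 * 19 / 2
Area = 437 / 2
Area = 437/2

437/2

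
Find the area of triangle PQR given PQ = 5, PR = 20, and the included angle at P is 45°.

Area = (1/2)(5)(20) sin(45°) = (1/2)(5)(20)(sqrt(2)/2) = 25*sqrt(2)

25*sqrt(2)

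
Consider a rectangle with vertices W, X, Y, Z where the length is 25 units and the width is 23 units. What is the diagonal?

d = sqrt(25^2 + 23^2) = sqrt(1154)

sqrt(1154)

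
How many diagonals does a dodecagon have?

Each of the 12 vertices connects to 9 non-adjacent vertices via diagonals.
Total connections = 12 × 9 = 108, but each diagonal is counted twice.
Number of diagonals = 108 / 2 = 54.

54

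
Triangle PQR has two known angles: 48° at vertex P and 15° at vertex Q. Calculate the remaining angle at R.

By the triangle angle sum property, the three interior angles of any triangle add up to 180°.
We know angle P = 48° and angle Q = 15°, so their sum is 63°.
Therefore angle R = 180° - 63° = 117°.

117 degrees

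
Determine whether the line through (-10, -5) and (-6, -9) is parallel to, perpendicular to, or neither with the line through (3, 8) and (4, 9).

Slope of line 1: m1 = (-9 - -5)/(-6 - -10) = -4/4 = -1
Slope of line 2: m2 = (9 - 8)/(4 - 3) = 1/1 = 1
Two lines are perpendicular when the product of their slopes is -1 (negative reciprocals).
m1 * m2 = (-1) * (1) = -1, confirming perpendicularity.

Perpendicular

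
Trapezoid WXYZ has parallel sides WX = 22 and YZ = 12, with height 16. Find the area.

A trapezoid's area equals the midsegment times the height.
The midsegment is (22 + 12) / 2 = 17.
Area = 17 * 16 = 272.

272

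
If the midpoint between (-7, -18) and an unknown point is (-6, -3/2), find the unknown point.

Using the midpoint formula: M = ((x1 + x2)/2, (y1 + y2)/2)
We know M = (-6, -3/2) and S = (-7, -18)
For x: -6 = (-7 + x2)/2, so x2 = 2*-6 - -7 = -5
For y: -3/2 = (-18 + y2)/2, so y2 = 2*-3/2 - -18 = 15
R = (-5, 15)

(-5, 15)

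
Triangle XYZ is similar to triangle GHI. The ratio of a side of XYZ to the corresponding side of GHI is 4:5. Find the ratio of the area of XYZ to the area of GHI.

Area ratio = (side ratio)^2 = (4/5)^2 = 16:25.

16:25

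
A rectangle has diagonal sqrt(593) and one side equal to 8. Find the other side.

Using the Pythagorean theorem: d^2 = a^2 + b^2
b^2 = d^2 - a^2
b^2 = 593 - 64
b^2 = 529
b = sqrt(529) = 23

23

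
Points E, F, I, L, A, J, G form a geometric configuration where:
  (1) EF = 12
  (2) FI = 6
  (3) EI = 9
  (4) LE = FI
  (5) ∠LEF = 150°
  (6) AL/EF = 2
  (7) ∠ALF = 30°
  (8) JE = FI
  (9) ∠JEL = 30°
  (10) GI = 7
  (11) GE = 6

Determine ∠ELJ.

From the given relations: LE = FI = 6; JE = FI = 6.
Step 1: By the law of cosines on triangle LEJ: LJ² = 6² + 6² − 2·6·6·cos(30°) = 9.65, so LJ ≈ 3.11.
Step 2: By the inverse law of cosines on triangle ELJ: cos(∠ELJ) = (6² + 3.11² − 6²) / (2·6·3.11) = 9.65/37.27 = 0.2588, so ∠ELJ = 75°.

Therefore, the measure of angle ∠ELJ = 75°.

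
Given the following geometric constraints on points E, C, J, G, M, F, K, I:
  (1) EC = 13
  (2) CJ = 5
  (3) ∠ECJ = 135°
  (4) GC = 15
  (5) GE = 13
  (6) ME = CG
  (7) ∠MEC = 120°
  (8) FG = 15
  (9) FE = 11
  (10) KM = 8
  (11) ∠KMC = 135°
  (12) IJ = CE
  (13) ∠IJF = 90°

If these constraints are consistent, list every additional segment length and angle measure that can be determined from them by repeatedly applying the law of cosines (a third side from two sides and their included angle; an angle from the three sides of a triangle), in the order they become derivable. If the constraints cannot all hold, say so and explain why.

The constraints are consistent. Derivable facts, in order:
After 1 step:
- CM ≈ 24.27
- EJ ≈ 16.91
- ∠CEG = 70.47°
- ∠CGE = 54.77°
- ∠ECG = 54.77°
- ∠EFG = 57.56°
- ∠EGF = 45.57°
- ∠FEG = 76.86°
After 2 steps:
- CK ≈ 30.46
- ∠CEJ = 12.07°
- ∠CJE = 32.93°
- ∠CME = 27.64°
- ∠ECM = 32.36°
After 3 steps:
- ∠CKM = 34.3°
- ∠KCM = 10.7°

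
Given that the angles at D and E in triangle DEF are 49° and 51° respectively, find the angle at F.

By the triangle angle sum property, the three interior angles of any triangle add up to 180°.
We know angle D = 49° and angle E = 51°, so their sum is 100°.
Therefore angle F = 180° - 100° = 80°.

80 degrees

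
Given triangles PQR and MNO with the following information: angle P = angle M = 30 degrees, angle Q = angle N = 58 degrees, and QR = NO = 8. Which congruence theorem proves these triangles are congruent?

Consider the given information: angle P = angle M = 30 degrees, angle Q = angle N = 58 degrees, and QR = NO = 8
This is not SAS or HL: SAS requires two sides and the included angle between them. HL only applies to right triangles with matching hypotenuse and leg.
The correct criterion is AAS. Two pairs of corresponding angles and a non-included side are equal (Angle-Angle-Side).

AAS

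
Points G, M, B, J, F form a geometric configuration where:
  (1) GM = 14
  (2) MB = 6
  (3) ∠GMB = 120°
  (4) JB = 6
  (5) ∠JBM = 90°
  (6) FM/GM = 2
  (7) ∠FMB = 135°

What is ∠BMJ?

Step 1: By the law of cosines on triangle MBJ: MJ² = 6² + 6² − 2·6·6·cos(90°) = 72, so MJ = 6·√2.
Step 2: By the inverse law of cosines on triangle BMJ: cos(∠BMJ) = (6² + (6·√2)² − 6²) / (2·6·6·√2) = 72/101.82 = 0.7071, so ∠BMJ = 45°.

Therefore, the measure of angle ∠BMJ = 45°.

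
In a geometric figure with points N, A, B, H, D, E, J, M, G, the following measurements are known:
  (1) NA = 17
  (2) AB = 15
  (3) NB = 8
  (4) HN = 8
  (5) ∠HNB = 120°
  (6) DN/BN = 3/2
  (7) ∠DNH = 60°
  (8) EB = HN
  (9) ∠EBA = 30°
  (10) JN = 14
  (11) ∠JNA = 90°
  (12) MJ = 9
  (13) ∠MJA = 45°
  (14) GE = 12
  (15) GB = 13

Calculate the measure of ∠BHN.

Step 1: By the law of cosines on triangle HNB: HB² = 8² + 8² − 2·8·8·cos(120°) = 192, so HB = 8·√3.
Step 2: By the inverse law of cosines on triangle BHN: cos(∠BHN) = ((8·√3)² + 8² − 8²) / (2·8·√3·8) = 192/221.7 = 0.866, so ∠BHN = 30°.

Therefore, the measure of angle ∠BHN = 30°.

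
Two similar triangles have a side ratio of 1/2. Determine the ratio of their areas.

Area scales with the square of linear dimensions. If every length is multiplied by 1/2, then the area is multiplied by (1/2)^2 = 1/4.
The area ratio is 1:4.

1:4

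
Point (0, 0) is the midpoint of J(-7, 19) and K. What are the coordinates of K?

Using the midpoint formula: M = ((x1 + x2)/2, (y1 + y2)/2)
We know M = (0, 0) and J = (-7, 19)
For x: 0 = (-7 + x2)/2, so x2 = 2*0 - -7 = 7
For y: 0 = (19 + y2)/2, so y2 = 2*0 - 19 = -19
K = (7, -19)

(7, -19)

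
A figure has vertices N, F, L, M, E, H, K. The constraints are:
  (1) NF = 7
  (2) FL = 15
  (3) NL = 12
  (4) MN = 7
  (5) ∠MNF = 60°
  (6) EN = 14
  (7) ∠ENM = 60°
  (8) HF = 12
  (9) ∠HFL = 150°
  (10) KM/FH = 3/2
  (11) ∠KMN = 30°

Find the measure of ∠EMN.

Step 1: By the law of cosines on triangle MNE: ME² = 7² + 14² − 2·7·14·cos(60°) = 147, so ME = 7·√3.
Step 2: By the inverse law of cosines on triangle EMN: cos(∠EMN) = ((7·√3)² + 7² − 14²) / (2·7·√3·7) = 0/169.74 = 0, so ∠EMN = 90°.

Therefore, the measure of angle ∠EMN = 90°.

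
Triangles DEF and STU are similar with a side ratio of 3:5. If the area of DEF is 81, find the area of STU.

For similar figures, the area ratio equals the square of the side ratio.
Side ratio (DEF to STU) = 3:5, so area ratio = 3^2:5^2 = 9:25.
If the area of DEF is 81, then the area of STU = 81 * (25/9) = 225.

225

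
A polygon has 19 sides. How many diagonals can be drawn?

Total line segments between 19 vertices = C(19,2) = 171.
Subtract the 19 sides: 171 - 19 = 152 diagonals.

152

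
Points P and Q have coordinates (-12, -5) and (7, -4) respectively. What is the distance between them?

d = sqrt((19)^2 + (1)^2) = sqrt(362)

sqrt(362)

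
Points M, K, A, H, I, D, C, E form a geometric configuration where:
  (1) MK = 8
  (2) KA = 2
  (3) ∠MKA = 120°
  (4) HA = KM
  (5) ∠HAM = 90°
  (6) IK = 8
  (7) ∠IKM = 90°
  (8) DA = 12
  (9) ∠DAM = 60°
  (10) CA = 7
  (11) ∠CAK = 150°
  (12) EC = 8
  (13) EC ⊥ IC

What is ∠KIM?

Step 1: By the law of cosines on triangle IKM: IM² = 8² + 8² − 2·8·8·cos(90°) = 128, so IM = 8·√2.
Step 2: By the inverse law of cosines on triangle KIM: cos(∠KIM) = (8² + (8·√2)² − 8²) / (2·8·8·√2) = 128/181.02 = 0.7071, so ∠KIM = 45°.

Therefore, the measure of angle ∠KIM = 45°.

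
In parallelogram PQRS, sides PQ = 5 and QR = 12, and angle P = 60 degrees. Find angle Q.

Opposite sides of a parallelogram are parallel, so consecutive angles form co-interior angles on a transversal.
Co-interior angles sum to 180°, giving angle Q = 180 - 60 = 120 degrees.

120 degrees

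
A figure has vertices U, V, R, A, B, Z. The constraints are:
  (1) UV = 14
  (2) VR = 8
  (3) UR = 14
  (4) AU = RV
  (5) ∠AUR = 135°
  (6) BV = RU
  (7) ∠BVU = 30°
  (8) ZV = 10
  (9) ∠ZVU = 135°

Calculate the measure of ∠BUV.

From the given relations: BV = RU = 14.
Step 1: By the law of cosines on triangle UVB: UB² = 14² + 14² − 2·14·14·cos(30°) = 52.52, so UB ≈ 7.25.
Step 2: By the inverse law of cosines on triangle BUV: cos(∠BUV) = (7.25² + 14² − 14²) / (2·7.25·14) = 52.52/202.91 = 0.2588, so ∠BUV = 75°.

Therefore, the measure of angle ∠BUV = 75°.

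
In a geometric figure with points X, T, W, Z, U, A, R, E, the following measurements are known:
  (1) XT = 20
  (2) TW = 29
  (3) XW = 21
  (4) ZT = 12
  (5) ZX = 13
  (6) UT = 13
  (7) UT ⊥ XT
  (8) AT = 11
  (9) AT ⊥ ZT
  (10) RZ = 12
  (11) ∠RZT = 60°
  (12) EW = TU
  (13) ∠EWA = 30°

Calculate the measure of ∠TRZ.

Step 1: By the law of cosines on triangle RZT: RT² = 12² + 12² − 2·12·12·cos(60°) = 144, so RT = 12.
Step 2: By the inverse law of cosines on triangle TRZ: cos(∠TRZ) = (12² + 12² − 12²) / (2·12·12) = 144/288 = 0.5, so ∠TRZ = 60°.

Therefore, the measure of angle ∠TRZ = 60°.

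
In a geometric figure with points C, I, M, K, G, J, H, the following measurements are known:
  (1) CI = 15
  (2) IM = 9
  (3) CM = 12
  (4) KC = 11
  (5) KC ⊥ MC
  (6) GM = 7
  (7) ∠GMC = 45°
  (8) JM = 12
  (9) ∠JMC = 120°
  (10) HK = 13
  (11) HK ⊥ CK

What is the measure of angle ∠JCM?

Step 1: By the law of cosines on triangle CMJ: CJ² = 12² + 12² − 2·12·12·cos(120°) = 432, so CJ = 12·√3.
Step 2: By the inverse law of cosines on triangle JCM: cos(∠JCM) = ((12·√3)² + 12² − 12²) / (2·12·√3·12) = 432/498.83 = 0.866, so ∠JCM = 30°.

Therefore, the measure of angle ∠JCM = 30°.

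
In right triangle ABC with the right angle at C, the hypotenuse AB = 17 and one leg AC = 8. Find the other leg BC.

BC = sqrt(17^2 - 8^2) = sqrt(225) = 15

15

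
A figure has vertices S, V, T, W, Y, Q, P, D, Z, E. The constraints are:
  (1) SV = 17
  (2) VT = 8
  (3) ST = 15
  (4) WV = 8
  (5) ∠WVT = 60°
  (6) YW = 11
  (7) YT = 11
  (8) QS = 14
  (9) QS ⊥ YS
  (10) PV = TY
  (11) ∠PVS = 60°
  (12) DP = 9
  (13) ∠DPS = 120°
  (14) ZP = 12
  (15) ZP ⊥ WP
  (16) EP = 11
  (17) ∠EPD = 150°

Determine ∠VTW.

Step 1: By the law of cosines on triangle TVW: TW² = 8² + 8² − 2·8·8·cos(60°) = 64, so TW = 8.
Step 2: By the inverse law of cosines on triangle VTW: cos(∠VTW) = (8² + 8² − 8²) / (2·8·8) = 64/128 = 0.5, so ∠VTW = 60°.

Therefore, the measure of angle ∠VTW = 60°.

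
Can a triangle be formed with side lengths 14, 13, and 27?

No.
The triangle inequality is violated: 14 + 13 = 27 ≤ 27.
These lengths cannot form a triangle.

No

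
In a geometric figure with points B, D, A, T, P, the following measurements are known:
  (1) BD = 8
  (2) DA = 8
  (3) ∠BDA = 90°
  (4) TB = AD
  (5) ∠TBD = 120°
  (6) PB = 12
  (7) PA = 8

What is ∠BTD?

From the given relations: TB = AD = 8.
Step 1: By the law of cosines on triangle TBD: TD² = 8² + 8² − 2·8·8·cos(120°) = 192, so TD = 8·√3.
Step 2: By the inverse law of cosines on triangle BTD: cos(∠BTD) = (8² + (8·√3)² − 8²) / (2·8·8·√3) = 192/221.7 = 0.866, so ∠BTD = 30°.

Therefore, the measure of angle ∠BTD = 30°.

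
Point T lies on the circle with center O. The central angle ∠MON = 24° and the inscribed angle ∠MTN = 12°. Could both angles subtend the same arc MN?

By the inscribed angle theorem, if both angles subtend the same arc, the inscribed angle must be half the central angle.
Half of 24° = 12°, which equals the given inscribed angle of 12°.
Therefore, yes, they correspond to the same arc.

Yes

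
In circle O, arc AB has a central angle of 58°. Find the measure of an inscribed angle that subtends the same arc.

By the inscribed angle theorem, the inscribed angle is half the central angle.
Inscribed angle = 58° / 2 = 29°

29°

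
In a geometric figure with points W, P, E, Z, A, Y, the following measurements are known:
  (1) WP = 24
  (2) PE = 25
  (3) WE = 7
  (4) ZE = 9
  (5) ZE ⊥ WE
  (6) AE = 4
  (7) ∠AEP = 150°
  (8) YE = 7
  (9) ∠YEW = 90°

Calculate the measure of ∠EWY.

Step 1: By the law of cosines on triangle WEY: WY² = 7² + 7² − 2·7·7·cos(90°) = 98, so WY = 7·√2.
Step 2: By the inverse law of cosines on triangle EWY: cos(∠EWY) = (7² + (7·√2)² − 7²) / (2·7·7·√2) = 98/138.59 = 0.7071, so ∠EWY = 45°.

Therefore, the measure of angle ∠EWY = 45°.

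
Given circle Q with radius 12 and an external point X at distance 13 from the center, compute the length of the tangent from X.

tangent = √(d² - r²) = √(13² - 12²) = √(169 - 144) = √25 = 5

5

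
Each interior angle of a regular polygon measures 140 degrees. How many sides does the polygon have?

The exterior angle is the supplement of the interior angle: 180 - 140 = 40 degrees.
Since the exterior angles of any convex polygon sum to 360 degrees, the number of sides is 360 / 40 = 9.

9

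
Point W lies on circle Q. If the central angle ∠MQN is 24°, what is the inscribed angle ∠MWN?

By the inscribed angle theorem, the inscribed angle is half the central angle.
Inscribed angle = 24° / 2 = 12°

12°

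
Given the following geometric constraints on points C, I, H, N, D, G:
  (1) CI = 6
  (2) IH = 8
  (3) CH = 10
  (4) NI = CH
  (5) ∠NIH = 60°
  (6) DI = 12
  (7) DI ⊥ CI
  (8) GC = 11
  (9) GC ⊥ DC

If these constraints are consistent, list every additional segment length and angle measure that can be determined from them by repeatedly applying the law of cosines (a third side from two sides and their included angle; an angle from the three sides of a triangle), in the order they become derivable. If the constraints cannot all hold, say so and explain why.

The constraints are consistent. Derivable facts, in order:
After 1 step:
- CD = 6·√5
- HN = 2·√21
- ∠CHI = 36.87°
- ∠CIH = 90°
- ∠HCI = 53.13°
After 2 steps:
- DG ≈ 17.35
- ∠CDI = 26.57°
- ∠DCI = 63.43°
- ∠HNI = 49.11°
- ∠IHN = 70.89°
After 3 steps:
- ∠CDG = 39.35°
- ∠CGD = 50.65°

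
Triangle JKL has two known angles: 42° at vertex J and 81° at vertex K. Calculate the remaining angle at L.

The interior angles sum to 180°: angle L = 180 - 42 - 81 = 57°.
The triangle is acute (angles 42°, 81°, 57°).

57 degrees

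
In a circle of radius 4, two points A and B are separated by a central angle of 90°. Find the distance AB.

Chord length = 2r sin(θ/2)
= 2 × 4 × sin(90°/2)
= 2 × 4 × sin(45°)
= 4*sqrt(2)

4*sqrt(2)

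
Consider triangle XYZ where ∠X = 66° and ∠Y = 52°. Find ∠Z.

Let angle Z = x. Then 66 + 52 + x = 180.
x = 180 - 118 = 62 degrees.

62 degrees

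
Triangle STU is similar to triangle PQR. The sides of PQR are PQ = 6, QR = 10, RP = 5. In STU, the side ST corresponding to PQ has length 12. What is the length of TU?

k = 12/6 = 2. TU = 2 * 10 = 20.

20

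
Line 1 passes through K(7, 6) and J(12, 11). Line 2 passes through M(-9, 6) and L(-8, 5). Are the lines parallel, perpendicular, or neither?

Slope of line 1: m1 = (11 - 6)/(12 - 7) = 5/5 = 1
Slope of line 2: m2 = (5 - 6)/(-8 - -9) = -1/1 = -1
m1 * m2 = -1, so perpendicular.

Perpendicular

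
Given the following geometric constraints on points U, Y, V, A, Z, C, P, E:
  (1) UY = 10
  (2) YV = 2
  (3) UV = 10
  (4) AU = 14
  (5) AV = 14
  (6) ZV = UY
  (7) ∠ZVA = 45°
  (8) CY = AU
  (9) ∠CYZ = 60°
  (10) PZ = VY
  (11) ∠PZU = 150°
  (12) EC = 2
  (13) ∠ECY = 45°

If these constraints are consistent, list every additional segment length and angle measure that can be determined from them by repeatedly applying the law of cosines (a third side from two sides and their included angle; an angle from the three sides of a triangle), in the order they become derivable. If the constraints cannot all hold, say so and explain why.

The constraints are consistent. Derivable facts, in order:
After 1 step:
- AZ ≈ 9.9
- YE ≈ 12.66
- ∠AUV = 69.08°
- ∠AVU = 69.08°
- ∠UAV = 41.85°
- ∠UVY = 84.26°
- ∠UYV = 84.26°
- ∠VUY = 11.48°
After 2 steps:
- ∠AZV = 89.42°
- ∠CEY = 128.59°
- ∠CYE = 6.41°
- ∠VAZ = 45.58°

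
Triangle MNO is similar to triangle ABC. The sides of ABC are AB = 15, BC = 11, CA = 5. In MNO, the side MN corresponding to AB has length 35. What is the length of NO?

k = 35/15 = 7/3. NO = 7/3 * 11 = 77/3.

77/3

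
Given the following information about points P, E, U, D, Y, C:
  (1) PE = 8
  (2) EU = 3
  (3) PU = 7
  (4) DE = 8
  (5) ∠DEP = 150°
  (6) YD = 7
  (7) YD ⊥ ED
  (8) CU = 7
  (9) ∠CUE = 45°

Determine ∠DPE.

Step 1: By the law of cosines on triangle PED: PD² = 8² + 8² − 2·8·8·cos(150°) = 238.85, so PD ≈ 15.45.
Step 2: By the inverse law of cosines on triangle DPE: cos(∠DPE) = (15.45² + 8² − 8²) / (2·15.45·8) = 238.85/247.28 = 0.9659, so ∠DPE = 15°.

Therefore, the measure of angle ∠DPE = 15°.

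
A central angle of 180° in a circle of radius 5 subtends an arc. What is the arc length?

The full circumference is 2πr = 2π(5) = 10*pi.
The arc spans 180° out of 360°, which is a fraction of 1/2.
Arc length = 10*pi × 1/2 = 5*pi.

5*pi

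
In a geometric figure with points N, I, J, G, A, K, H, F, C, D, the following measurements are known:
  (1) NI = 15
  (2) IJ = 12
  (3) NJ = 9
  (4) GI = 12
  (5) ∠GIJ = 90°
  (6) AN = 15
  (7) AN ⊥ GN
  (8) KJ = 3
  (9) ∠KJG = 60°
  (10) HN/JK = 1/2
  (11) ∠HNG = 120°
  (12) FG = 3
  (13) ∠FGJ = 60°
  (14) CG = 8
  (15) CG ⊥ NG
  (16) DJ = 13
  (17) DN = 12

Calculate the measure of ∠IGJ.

Step 1: By the law of cosines on triangle GIJ: GJ² = 12² + 12² − 2·12·12·cos(90°) = 288, so GJ = 12·√2.
Step 2: By the inverse law of cosines on triangle IGJ: cos(∠IGJ) = (12² + (12·√2)² − 12²) / (2·12·12·√2) = 288/407.29 = 0.7071, so ∠IGJ = 45°.

Therefore, the measure of angle ∠IGJ = 45°.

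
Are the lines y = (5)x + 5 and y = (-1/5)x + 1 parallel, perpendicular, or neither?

Slope of line 1: m1 = 5
Slope of line 2: m2 = -1/5
m1 * m2 = (5) * (-1/5) = -1 = -1, so the lines are perpendicular.

Perpendicular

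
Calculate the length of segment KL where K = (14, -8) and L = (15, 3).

The horizontal distance is |15 - 14| = 1 and the vertical distance is |3 - -8| = 11.
By the Pythagorean theorem, d = sqrt(1^2 + 11^2) = sqrt(122).

sqrt(122)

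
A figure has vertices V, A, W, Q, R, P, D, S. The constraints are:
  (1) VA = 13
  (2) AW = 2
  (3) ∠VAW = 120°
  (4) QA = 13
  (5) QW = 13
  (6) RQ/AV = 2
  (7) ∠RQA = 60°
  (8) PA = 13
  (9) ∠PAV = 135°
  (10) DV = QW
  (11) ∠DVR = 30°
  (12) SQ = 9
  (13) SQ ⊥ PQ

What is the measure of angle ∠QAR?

From the given relations: RQ = 2·AV = 2·13 = 26.
Step 1: By the law of cosines on triangle AQR: AR² = 13² + 26² − 2·13·26·cos(60°) = 507, so AR = 13·√3.
Step 2: By the inverse law of cosines on triangle QAR: cos(∠QAR) = (13² + (13·√3)² − 26²) / (2·13·13·√3) = 0/585.43 = 0, so ∠QAR = 90°.

Therefore, the measure of angle ∠QAR = 90°.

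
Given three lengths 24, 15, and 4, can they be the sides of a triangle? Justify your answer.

Check the triangle inequality: 15 + 4 = 19 ≤ 24.
Since the sum of two sides does not exceed the third, no triangle can be formed.

No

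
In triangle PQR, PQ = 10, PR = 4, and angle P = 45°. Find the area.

When two sides and the included angle are known, the area formula is (1/2)ab sin(C).
The height from one side to the opposite vertex is 4 sin(45°) = 2*sqrt(2).
Area = (1/2) * 10 * 2*sqrt(2) = 10*sqrt(2).

10*sqrt(2)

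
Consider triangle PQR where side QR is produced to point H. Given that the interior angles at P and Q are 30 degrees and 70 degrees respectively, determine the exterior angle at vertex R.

By the exterior angle theorem, an exterior angle of a triangle equals the sum of the two remote interior angles.
Exterior angle = angle P + angle Q
Exterior angle = 30 + 70 = 100 degrees

100 degrees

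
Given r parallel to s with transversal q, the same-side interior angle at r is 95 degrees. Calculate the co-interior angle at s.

Co-interior angles sum to 180: 180 - 95 = 85 degrees.

85 degrees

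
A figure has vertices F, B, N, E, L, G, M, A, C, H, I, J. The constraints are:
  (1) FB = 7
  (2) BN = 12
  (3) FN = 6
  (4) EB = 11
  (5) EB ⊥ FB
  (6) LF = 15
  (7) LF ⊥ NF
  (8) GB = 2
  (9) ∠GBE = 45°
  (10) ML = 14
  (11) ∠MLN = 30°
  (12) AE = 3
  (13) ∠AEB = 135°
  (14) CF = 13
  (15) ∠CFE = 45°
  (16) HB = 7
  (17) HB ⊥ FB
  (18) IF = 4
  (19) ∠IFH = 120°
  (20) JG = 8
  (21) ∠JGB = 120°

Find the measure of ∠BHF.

Step 1: By the law of cosines on triangle HBF: HF² = 7² + 7² − 2·7·7·cos(90°) = 98, so HF = 7·√2.
Step 2: By the inverse law of cosines on triangle BHF: cos(∠BHF) = (7² + (7·√2)² − 7²) / (2·7·7·√2) = 98/138.59 = 0.7071, so ∠BHF = 45°.

Therefore, the measure of angle ∠BHF = 45°.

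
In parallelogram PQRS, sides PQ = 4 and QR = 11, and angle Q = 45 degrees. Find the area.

Area = 4 * 11 * sin(45°) = 44 * sqrt(2)/2 = 22*sqrt(2)

22*sqrt(2)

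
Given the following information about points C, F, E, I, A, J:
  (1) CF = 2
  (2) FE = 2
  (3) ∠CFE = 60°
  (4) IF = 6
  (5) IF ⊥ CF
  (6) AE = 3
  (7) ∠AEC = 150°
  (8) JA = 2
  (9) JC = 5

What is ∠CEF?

Step 1: By the law of cosines on triangle EFC: EC² = 2² + 2² − 2·2·2·cos(60°) = 4, so EC = 2.
Step 2: By the inverse law of cosines on triangle CEF: cos(∠CEF) = (2² + 2² − 2²) / (2·2·2) = 4/8 = 0.5, so ∠CEF = 60°.

Therefore, the measure of angle ∠CEF = 60°.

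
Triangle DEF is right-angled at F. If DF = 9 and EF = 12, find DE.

In a right triangle, the square of the hypotenuse equals the sum of the squares of the two legs.
The legs are 9 and 12, so the hypotenuse = sqrt(81 + 144) = sqrt(225) = 15.

15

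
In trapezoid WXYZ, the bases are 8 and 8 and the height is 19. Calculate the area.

Area = (8 + 8) * 19 / 2 = 304 / 2 = 152

152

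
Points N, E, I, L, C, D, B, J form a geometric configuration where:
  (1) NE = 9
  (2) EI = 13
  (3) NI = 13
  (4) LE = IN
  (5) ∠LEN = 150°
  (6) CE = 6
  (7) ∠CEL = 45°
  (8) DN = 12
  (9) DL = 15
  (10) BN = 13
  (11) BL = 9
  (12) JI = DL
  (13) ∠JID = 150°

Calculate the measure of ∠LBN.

From the given relations: LE = IN = 13.
Step 1: By the law of cosines on triangle LEN: LN² = 13² + 9² − 2·13·9·cos(150°) = 452.65, so LN ≈ 21.28.
Step 2: By the inverse law of cosines on triangle LBN: cos(∠LBN) = (9² + 13² − 21.28²) / (2·9·13) = -202.65/234 = -0.866, so ∠LBN = 150°.

Therefore, the measure of angle ∠LBN = 150°.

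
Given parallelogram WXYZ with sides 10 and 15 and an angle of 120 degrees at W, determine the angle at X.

In a parallelogram, consecutive angles are supplementary (sum to 180°).
angle X = 180 - angle W
angle X = 180 - 120
angle X = 60 degrees

60 degrees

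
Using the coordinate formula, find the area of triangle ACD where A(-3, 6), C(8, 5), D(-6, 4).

The Shoelace formula computes the area from vertex coordinates by summing cross products.
For vertices (-3,6), (8,5), (-6,4):
Signed sum = -3*5 - 8*6 + 8*4 - -6*5 + -6*6 - -3*4
= -63 + 62 + -24 = -25
Area = (1/2)|-25| = 25/2.

25/2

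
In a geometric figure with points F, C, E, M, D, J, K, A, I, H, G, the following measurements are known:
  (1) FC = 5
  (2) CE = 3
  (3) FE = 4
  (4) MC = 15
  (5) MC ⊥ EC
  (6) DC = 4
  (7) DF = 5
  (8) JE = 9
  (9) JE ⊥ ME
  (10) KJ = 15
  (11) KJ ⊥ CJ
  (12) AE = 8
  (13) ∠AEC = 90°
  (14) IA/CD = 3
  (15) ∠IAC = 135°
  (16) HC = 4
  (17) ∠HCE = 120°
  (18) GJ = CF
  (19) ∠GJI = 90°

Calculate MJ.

Step 1: By the law of cosines on triangle ECM: EM² = 3² + 15² − 2·3·15·cos(90°) = 234, so EM = 3·√26.
Step 2: By the law of cosines on triangle MEJ: MJ² = (3·√26)² + 9² − 2·3·√26·9·cos(90°) = 315, so MJ = 3·√35.

Therefore, the length of MJ = 3·√35.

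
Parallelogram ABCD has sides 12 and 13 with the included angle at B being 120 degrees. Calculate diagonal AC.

Law of cosines: d^2 = 12^2 + 13^2 - 2(12)(13)cos(120°) = 469, so d = sqrt(469).

sqrt(469)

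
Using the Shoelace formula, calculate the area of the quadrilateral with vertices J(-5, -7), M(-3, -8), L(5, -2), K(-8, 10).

Shoelace: sum of cross terms = 205, Area = (1/2)|205| = 205/2

205/2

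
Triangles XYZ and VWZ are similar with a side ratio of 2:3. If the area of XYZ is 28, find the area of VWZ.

Area ratio = (2/3)^2 = 4/9. Area of VWZ = 28 * 9/4 = 63.

63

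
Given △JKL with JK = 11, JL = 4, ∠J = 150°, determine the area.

Area = (1/2)(11)(4) sin(150°) = (1/2)(11)(4)(1/2) = 11

11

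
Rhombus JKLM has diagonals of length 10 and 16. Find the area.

Area = (10 * 16) / 2 = 160 / 2 = 80

80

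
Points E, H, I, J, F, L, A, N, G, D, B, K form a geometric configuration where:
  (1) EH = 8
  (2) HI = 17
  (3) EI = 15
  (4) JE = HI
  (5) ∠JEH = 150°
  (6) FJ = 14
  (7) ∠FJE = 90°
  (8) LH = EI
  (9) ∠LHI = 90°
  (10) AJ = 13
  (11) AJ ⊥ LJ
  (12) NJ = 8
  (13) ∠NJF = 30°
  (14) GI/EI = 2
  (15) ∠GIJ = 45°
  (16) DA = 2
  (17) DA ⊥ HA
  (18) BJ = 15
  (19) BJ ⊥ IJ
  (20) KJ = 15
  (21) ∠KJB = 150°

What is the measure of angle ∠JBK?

Step 1: By the law of cosines on triangle BJK: BK² = 15² + 15² − 2·15·15·cos(150°) = 839.71, so BK ≈ 28.98.
Step 2: By the inverse law of cosines on triangle JBK: cos(∠JBK) = (15² + 28.98² − 15²) / (2·15·28.98) = 839.71/869.33 = 0.9659, so ∠JBK = 15°.

Therefore, the measure of angle ∠JBK = 15°.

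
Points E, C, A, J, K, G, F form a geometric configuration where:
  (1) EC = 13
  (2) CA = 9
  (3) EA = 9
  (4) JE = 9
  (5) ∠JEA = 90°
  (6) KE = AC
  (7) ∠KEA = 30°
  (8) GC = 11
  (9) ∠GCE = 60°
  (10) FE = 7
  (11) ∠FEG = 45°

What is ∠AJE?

Step 1: By the law of cosines on triangle JEA: JA² = 9² + 9² − 2·9·9·cos(90°) = 162, so JA = 9·√2.
Step 2: By the inverse law of cosines on triangle AJE: cos(∠AJE) = ((9·√2)² + 9² − 9²) / (2·9·√2·9) = 162/229.1 = 0.7071, so ∠AJE = 45°.

Therefore, the measure of angle ∠AJE = 45°.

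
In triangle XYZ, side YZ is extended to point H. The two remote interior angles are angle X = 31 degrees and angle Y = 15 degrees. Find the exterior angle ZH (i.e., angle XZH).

The interior angle at Z is 180 - 31 - 15 = 134 degrees.
The exterior angle and interior angle at Z are supplementary:
Exterior angle = 180 - 134 = 46 degrees.

46 degrees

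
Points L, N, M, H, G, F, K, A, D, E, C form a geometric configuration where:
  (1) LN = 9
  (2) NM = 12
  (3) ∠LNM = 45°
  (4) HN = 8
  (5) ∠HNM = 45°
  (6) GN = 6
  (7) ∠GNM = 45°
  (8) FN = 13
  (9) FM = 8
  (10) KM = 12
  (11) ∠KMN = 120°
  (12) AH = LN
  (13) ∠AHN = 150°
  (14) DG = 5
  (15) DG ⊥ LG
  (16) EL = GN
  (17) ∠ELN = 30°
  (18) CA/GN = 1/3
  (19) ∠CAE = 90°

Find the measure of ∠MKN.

Step 1: By the law of cosines on triangle KMN: KN² = 12² + 12² − 2·12·12·cos(120°) = 432, so KN = 12·√3.
Step 2: By the inverse law of cosines on triangle MKN: cos(∠MKN) = (12² + (12·√3)² − 12²) / (2·12·12·√3) = 432/498.83 = 0.866, so ∠MKN = 30°.

Therefore, the measure of angle ∠MKN = 30°.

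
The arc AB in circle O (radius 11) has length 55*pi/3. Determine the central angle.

The full circumference is 2πr = 22*pi.
The arc is 55*pi/3 / 22*pi = 5/6 of the full circle.
So the central angle = 5/6 × 360° = 300°.

300°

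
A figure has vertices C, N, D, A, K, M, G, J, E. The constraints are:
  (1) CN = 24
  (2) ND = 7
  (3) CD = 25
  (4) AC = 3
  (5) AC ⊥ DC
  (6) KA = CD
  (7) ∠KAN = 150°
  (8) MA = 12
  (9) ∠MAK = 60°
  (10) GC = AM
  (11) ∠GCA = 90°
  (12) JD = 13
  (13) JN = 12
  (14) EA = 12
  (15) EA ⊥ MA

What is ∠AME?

Step 1: By the law of cosines on triangle MAE: ME² = 12² + 12² − 2·12·12·cos(90°) = 288, so ME = 12·√2.
Step 2: By the inverse law of cosines on triangle AME: cos(∠AME) = (12² + (12·√2)² − 12²) / (2·12·12·√2) = 288/407.29 = 0.7071, so ∠AME = 45°.

Therefore, the measure of angle ∠AME = 45°.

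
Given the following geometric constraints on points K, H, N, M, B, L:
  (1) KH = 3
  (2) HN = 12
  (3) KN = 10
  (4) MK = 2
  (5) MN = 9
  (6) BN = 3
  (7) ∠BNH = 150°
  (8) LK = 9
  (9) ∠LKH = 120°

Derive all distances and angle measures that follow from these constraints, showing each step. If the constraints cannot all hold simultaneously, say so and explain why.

The constraints are consistent.

Step 1: From HN = 12, NB = 3, and ∠HNB = 150°, by the law of cosines:
  HB² = HN² + NB² - 2·HN·NB·cos(150°) = 144 + 9 + 62.35 = 215.4
  HB ≈ 14.67

Step 2: From HK = 3, KL = 9, and ∠HKL = 120°, by the law of cosines:
  HL² = HK² + KL² - 2·HK·KL·cos(120°) = 9 + 81 + 27 = 117
  HL = 3·√13

Step 3: From KH = 3, KN = 10, HN = 12, by the inverse law of cosines:
  cos(∠HKN) = (KH² + KN² - HN²) / (2·KH·KN)
  ∠HKN = 125.69°

Step 4: From KM = 2, KN = 10, MN = 9, by the inverse law of cosines:
  cos(∠MKN) = (KM² + KN² - MN²) / (2·KM·KN)
  ∠MKN = 54.9°

Step 5: From HK = 3, HN = 12, KN = 10, by the inverse law of cosines:
  cos(∠KHN) = (HK² + HN² - KN²) / (2·HK·HN)
  ∠KHN = 42.6°

Step 6: From NH = 12, NK = 10, HK = 3, by the inverse law of cosines:
  cos(∠HNK) = (NH² + NK² - HK²) / (2·NH·NK)
  ∠HNK = 11.72°

Step 7: From NK = 10, NM = 9, KM = 2, by the inverse law of cosines:
  cos(∠KNM) = (NK² + NM² - KM²) / (2·NK·NM)
  ∠KNM = 10.48°

Step 8: From MK = 2, MN = 9, KN = 10, by the inverse law of cosines:
  cos(∠KMN) = (MK² + MN² - KN²) / (2·MK·MN)
  ∠KMN = 114.62°

Step 9: From HB = 14.67, HN = 12, BN = 3, by the inverse law of cosines:
  cos(∠BHN) = (HB² + HN² - BN²) / (2·HB·HN)
  ∠BHN = 5.87°

Step 10: From HK = 3, HL = 3·√13, KL = 9, by the inverse law of cosines:
  cos(∠KHL) = (HK² + HL² - KL²) / (2·HK·HL)
  ∠KHL = 46.1°

Step 11: From BH = 14.67, BN = 3, HN = 12, by the inverse law of cosines:
  cos(∠HBN) = (BH² + BN² - HN²) / (2·BH·BN)
  ∠HBN = 24.13°

Step 12: From LH = 3·√13, LK = 9, HK = 3, by the inverse law of cosines:
  cos(∠HLK) = (LH² + LK² - HK²) / (2·LH·LK)
  ∠HLK = 13.9°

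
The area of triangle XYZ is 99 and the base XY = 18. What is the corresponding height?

height = 2 * 99 / 18 = 11

11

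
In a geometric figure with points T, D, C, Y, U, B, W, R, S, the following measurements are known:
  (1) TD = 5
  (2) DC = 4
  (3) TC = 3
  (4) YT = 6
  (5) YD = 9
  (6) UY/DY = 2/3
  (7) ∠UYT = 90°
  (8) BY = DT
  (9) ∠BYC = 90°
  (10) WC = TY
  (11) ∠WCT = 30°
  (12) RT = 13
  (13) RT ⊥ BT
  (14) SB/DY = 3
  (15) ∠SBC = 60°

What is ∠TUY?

From the given relations: UY = 2/3·DY = 2/3·9 = 6.
Step 1: By the law of cosines on triangle UYT: UT² = 6² + 6² − 2·6·6·cos(90°) = 72, so UT = 6·√2.
Step 2: By the inverse law of cosines on triangle TUY: cos(∠TUY) = ((6·√2)² + 6² − 6²) / (2·6·√2·6) = 72/101.82 = 0.7071, so ∠TUY = 45°.

Therefore, the measure of angle ∠TUY = 45°.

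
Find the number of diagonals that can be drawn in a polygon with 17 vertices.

Each of the 17 vertices connects to 14 non-adjacent vertices via diagonals.
Total connections = 17 × 14 = 238, but each diagonal is counted twice.
Number of diagonals = 238 / 2 = 119.

119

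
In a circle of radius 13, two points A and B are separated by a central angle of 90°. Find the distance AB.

Chord = 2(13) sin(45°) = 13*sqrt(2)

13*sqrt(2)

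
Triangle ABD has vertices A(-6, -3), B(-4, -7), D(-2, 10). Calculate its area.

The Shoelace formula computes the area from vertex coordinates by summing cross products.
For vertices (-6,-3), (-4,-7), (-2,10):
Signed sum = -6*-7 - -4*-3 + -4*10 - -2*-7 + -2*-3 - -6*10
= 30 + -54 + 66 = 42
Area = (1/2)|42| = 21.

21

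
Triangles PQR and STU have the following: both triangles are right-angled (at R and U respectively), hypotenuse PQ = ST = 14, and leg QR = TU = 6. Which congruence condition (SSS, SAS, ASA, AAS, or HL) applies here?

The given information matches HL: The hypotenuse and one leg of two right triangles are equal (Hypotenuse-Leg).

HL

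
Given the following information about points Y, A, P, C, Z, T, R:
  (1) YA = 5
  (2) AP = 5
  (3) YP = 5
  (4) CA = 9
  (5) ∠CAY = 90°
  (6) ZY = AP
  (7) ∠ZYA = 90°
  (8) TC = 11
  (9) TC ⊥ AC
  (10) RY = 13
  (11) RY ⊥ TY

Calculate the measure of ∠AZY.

From the given relations: ZY = AP = 5.
Step 1: By the law of cosines on triangle ZYA: ZA² = 5² + 5² − 2·5·5·cos(90°) = 50, so ZA = 5·√2.
Step 2: By the inverse law of cosines on triangle AZY: cos(∠AZY) = ((5·√2)² + 5² − 5²) / (2·5·√2·5) = 50/70.71 = 0.7071, so ∠AZY = 45°.

Therefore, the measure of angle ∠AZY = 45°.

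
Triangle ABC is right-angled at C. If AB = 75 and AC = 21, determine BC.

By the Pythagorean theorem: BC^2 = AB^2 - AC^2
BC^2 = 75^2 - 21^2 = 5625 - 441 = 5184
BC = sqrt(5184) = 72

72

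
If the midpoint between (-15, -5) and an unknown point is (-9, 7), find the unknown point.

Using the midpoint formula: M = ((x1 + x2)/2, (y1 + y2)/2)
We know M = (-9, 7) and R = (-15, -5)
For x: -9 = (-15 + x2)/2, so x2 = 2*-9 - -15 = -3
For y: 7 = (-5 + y2)/2, so y2 = 2*7 - -5 = 19
Q = (-3, 19)

(-3, 19)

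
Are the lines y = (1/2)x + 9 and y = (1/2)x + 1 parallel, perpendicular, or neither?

Slope of line 1: m1 = 1/2
Slope of line 2: m2 = 1/2
Two lines are parallel if and only if they have equal slopes (or both are vertical).
Here m1 = m2 = 1/2, confirming the lines are parallel.

Parallel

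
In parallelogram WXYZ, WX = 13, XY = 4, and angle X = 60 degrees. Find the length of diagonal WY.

Using the law of cosines:
d^2 = 13^2 + 4^2 - 2(13)(4)cos(60 degrees)
d^2 = 169 + 16 - 104*1/2
d^2 = 133
d = sqrt(133)

sqrt(133)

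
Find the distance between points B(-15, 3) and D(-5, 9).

d = sqrt((-5 - -15)^2 + (9 - 3)^2)
d = sqrt(10^2 + 6^2)
d = sqrt(100 + 36)
d = sqrt(136) = 2*sqrt(34)

2*sqrt(34)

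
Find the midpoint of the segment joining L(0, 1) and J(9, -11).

M = ((x₁ + x₂)/2, (y₁ + y₂)/2)
= ((0 + 9)/2, (1 + -11)/2)
= (9/2, -10/2) = (9/2, -5)

(9/2, -5)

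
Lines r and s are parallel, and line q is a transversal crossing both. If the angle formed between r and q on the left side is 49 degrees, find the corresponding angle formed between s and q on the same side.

Corresponding angles are equal: 49 degrees.

49 degrees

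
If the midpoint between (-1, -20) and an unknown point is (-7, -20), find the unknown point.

Using the midpoint formula: M = ((x1 + x2)/2, (y1 + y2)/2)
We know M = (-7, -20) and L = (-1, -20)
For x: -7 = (-1 + x2)/2, so x2 = 2*-7 - -1 = -13
For y: -20 = (-20 + y2)/2, so y2 = 2*-20 - -20 = -20
K = (-13, -20)

(-13, -20)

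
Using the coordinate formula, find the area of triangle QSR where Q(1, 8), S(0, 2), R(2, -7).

Using the Shoelace formula for a triangle:
Area = (1/2)|x0(y1 - y2) + x1(y2 - y0) + x2(y0 - y1)|
Area = (1/2)|1(2 - -7) + 0(-7 - 8) + 2(8 - 2)|
Area = (1/2)|9 + 0 + 12|
Area = (1/2)|21|
Area = (1/2)(21)
Area = 21/2

21/2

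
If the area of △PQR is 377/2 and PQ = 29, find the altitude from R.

Rearranging the area formula Area = (1/2) * base * height:
height = 2 * Area / base = 2 * 377/2 / 29 = 13.

13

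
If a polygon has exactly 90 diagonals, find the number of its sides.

Using d = n(n - 3)/2, we solve 90 = n(n - 3)/2.
So n(n - 3) = 180.
Testing n = 15: 15 * 12 = 180 = 180. Correct.
The polygon has 15 sides.

15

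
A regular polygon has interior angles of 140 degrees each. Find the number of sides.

Each interior angle of a regular n-gon is (n - 2) * 180 / n.
Setting this equal to 140:
(n - 2) * 180 / n = 140
Each exterior angle = 180 - 140 = 40 degrees.
Since exterior angles sum to 360: n = 360 / 40 = 9.

9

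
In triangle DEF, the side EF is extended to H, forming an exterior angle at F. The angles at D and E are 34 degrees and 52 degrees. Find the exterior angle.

By the exterior angle theorem, an exterior angle of a triangle equals the sum of the two remote interior angles.
Exterior angle = angle D + angle E
Exterior angle = 34 + 52 = 86 degrees

86 degrees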